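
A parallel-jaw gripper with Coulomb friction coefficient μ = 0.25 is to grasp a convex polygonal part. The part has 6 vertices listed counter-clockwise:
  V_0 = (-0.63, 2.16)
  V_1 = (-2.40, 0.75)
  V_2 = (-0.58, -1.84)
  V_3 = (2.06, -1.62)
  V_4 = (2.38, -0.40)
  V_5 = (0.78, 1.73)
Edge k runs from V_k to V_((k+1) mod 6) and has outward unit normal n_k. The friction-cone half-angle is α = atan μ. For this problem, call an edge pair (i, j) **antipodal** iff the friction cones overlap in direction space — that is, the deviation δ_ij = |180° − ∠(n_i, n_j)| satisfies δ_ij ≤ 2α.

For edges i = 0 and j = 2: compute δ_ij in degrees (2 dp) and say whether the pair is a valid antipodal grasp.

α = atan 0.25 = 14.04°;  2α = 28.07°
edge 0: e_0 = (-1.77, -1.41);  n_0 = (-0.6231, +0.7822)
edge 2: e_2 = (+2.64, +0.22);  n_2 = (+0.0830, -0.9965)
∠(n_0, n_2) = 146.22°
δ = |180° − 146.22°| = 33.78°
33.78° > 2α = 28.07°  →  invalid

δ = 33.78°, invalid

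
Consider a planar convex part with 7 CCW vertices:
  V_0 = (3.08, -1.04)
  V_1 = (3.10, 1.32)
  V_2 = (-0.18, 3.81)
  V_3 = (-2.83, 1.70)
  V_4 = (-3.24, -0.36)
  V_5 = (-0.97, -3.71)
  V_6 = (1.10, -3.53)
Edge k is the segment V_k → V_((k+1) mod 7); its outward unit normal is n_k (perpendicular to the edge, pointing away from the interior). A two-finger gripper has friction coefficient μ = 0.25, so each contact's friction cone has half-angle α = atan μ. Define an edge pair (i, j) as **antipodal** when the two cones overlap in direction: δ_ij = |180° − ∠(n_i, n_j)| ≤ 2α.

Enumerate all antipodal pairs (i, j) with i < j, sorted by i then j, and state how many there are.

α = atan 0.25 = 14.04°;  2α = 28.07°
n_0 = (+1.0000, -0.0085)
n_1 = (+0.6047, +0.7965)
n_2 = (-0.6229, +0.7823)
n_3 = (-0.9808, +0.1952)
n_4 = (-0.8278, -0.5610)
n_5 = (+0.0866, -0.9962)
n_6 = (+0.7827, -0.6224)
  (0,1): δ = 126.72°  ·
  (0,2): δ = 50.99°  ·
  (0,3): δ = 10.77°  ✓
  (0,4): δ = 34.61°  ·
  (0,5): δ = 95.46°  ·
  (0,6): δ = 141.99°  ·
  (1,2): δ = 104.27°  ·
  (1,3): δ = 64.05°  ·
  (1,4): δ = 18.67°  ✓
  (1,5): δ = 42.17°  ·
  (1,6): δ = 88.71°  ·
  (2,3): δ = 139.78°  ·
  (2,4): δ = 94.41°  ·
  (2,5): δ = 33.56°  ·
  (2,6): δ = 12.98°  ✓
  (3,4): δ = 134.62°  ·
  (3,5): δ = 73.77°  ·
  (3,6): δ = 27.23°  ✓
  (4,5): δ = 119.15°  ·
  (4,6): δ = 72.61°  ·
  (5,6): δ = 133.46°  ·
antipodal pairs: 4

count = 4; pairs: (0,3), (1,4), (2,6), (3,6)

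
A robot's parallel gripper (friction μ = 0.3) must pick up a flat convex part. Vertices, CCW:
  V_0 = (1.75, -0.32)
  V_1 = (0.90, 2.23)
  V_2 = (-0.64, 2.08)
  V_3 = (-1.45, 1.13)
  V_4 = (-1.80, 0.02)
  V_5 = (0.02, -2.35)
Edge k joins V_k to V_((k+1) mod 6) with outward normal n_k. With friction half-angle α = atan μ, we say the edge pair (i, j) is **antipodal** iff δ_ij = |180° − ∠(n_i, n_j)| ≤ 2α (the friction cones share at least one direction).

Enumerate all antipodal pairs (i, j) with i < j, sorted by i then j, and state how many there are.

α = atan 0.3 = 16.70°;  2α = 33.40°
n_0 = (+0.9487, +0.3162)
n_1 = (-0.0969, +0.9953)
n_2 = (-0.7610, +0.6488)
n_3 = (-0.9537, +0.3007)
n_4 = (-0.7931, -0.6091)
n_5 = (+0.7611, -0.6486)
  (0,1): δ = 102.87°  ·
  (0,2): δ = 58.89°  ·
  (0,3): δ = 35.94°  ·
  (0,4): δ = 19.09°  ✓
  (0,5): δ = 121.13°  ·
  (1,2): δ = 136.02°  ·
  (1,3): δ = 113.06°  ·
  (1,4): δ = 58.04°  ·
  (1,5): δ = 44.00°  ·
  (2,3): δ = 157.05°  ·
  (2,4): δ = 102.03°  ·
  (2,5): δ = 0.01°  ✓
  (3,4): δ = 124.98°  ·
  (3,5): δ = 22.94°  ✓
  (4,5): δ = 77.96°  ·
antipodal pairs: 3

count = 3; pairs: (0,4), (2,5), (3,5)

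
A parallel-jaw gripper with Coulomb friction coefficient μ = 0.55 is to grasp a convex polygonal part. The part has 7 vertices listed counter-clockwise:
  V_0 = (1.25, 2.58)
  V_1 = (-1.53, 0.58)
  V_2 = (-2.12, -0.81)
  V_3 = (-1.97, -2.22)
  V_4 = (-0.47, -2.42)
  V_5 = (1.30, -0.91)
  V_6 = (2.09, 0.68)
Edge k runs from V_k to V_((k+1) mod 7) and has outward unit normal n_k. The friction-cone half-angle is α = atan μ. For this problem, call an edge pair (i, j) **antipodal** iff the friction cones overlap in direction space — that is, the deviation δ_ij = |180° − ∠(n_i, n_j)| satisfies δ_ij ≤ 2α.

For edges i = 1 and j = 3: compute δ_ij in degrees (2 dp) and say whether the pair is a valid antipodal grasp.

α = atan 0.55 = 28.81°;  2α = 57.62°
edge 1: e_1 = (-0.59, -1.39);  n_1 = (-0.9205, +0.3907)
edge 3: e_3 = (+1.50, -0.20);  n_3 = (-0.1322, -0.9912)
∠(n_1, n_3) = 105.40°
δ = |180° − 105.40°| = 74.60°
74.60° > 2α = 57.62°  →  invalid

δ = 74.60°, invalid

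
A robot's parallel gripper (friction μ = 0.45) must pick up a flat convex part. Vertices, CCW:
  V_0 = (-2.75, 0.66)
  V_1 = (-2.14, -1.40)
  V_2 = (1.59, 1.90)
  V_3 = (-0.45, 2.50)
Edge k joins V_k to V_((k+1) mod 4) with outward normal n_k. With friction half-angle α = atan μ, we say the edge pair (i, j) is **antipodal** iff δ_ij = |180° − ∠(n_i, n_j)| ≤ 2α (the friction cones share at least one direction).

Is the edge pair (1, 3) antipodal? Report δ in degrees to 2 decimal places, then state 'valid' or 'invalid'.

δ = 2.84°, valid

α = atan 0.45 = 24.23°;  2α = 48.46°
edge 1: e_1 = (+3.73, +3.30);  n_1 = (+0.6626, -0.7490)
edge 3: e_3 = (-2.30, -1.84);  n_3 = (-0.6247, +0.7809)
∠(n_1, n_3) = 177.16°
δ = |180° − 177.16°| = 2.84°
2.84° ≤ 2α = 48.46°  →  valid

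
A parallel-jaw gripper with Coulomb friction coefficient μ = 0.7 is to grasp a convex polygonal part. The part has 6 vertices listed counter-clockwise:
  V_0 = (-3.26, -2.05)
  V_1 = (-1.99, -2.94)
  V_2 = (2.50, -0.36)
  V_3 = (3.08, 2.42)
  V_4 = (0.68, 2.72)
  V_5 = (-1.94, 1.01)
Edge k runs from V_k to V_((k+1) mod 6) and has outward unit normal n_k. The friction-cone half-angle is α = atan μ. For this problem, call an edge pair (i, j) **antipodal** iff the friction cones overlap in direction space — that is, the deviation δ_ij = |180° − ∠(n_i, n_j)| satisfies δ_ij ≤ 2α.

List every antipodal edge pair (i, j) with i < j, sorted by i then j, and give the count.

count = 8; pairs: (0,2), (0,3), (0,4), (1,3), (1,4), (1,5), (2,4), (2,5)

α = atan 0.7 = 34.99°;  2α = 69.98°
n_0 = (-0.5739, -0.8189)
n_1 = (+0.4982, -0.8671)
n_2 = (+0.9789, -0.2042)
n_3 = (+0.1240, +0.9923)
n_4 = (-0.5466, +0.8374)
n_5 = (-0.9182, +0.3961)
  (0,1): δ = 115.10°  ·
  (0,2): δ = 66.76°  ✓
  (0,3): δ = 27.90°  ✓
  (0,4): δ = 68.15°  ✓
  (0,5): δ = 101.69°  ·
  (1,2): δ = 131.67°  ·
  (1,3): δ = 37.01°  ✓
  (1,4): δ = 3.25°  ✓
  (1,5): δ = 36.78°  ✓
  (2,3): δ = 85.34°  ·
  (2,4): δ = 45.08°  ✓
  (2,5): δ = 11.55°  ✓
  (3,4): δ = 139.74°  ·
  (3,5): δ = 106.21°  ·
  (4,5): δ = 146.47°  ·
antipodal pairs: 8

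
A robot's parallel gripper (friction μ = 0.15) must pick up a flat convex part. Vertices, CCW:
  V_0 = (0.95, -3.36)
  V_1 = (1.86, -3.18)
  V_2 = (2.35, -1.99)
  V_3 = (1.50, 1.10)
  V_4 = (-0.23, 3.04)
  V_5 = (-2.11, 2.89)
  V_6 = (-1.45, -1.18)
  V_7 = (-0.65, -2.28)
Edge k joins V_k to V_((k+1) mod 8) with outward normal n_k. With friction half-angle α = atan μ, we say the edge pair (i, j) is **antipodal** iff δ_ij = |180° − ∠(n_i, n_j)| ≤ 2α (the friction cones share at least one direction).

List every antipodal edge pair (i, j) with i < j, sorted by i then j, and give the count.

count = 4; pairs: (0,4), (2,5), (3,6), (3,7)

α = atan 0.15 = 8.53°;  2α = 17.06°
n_0 = (+0.1940, -0.9810)
n_1 = (+0.9247, -0.3807)
n_2 = (+0.9642, +0.2652)
n_3 = (+0.7463, +0.6656)
n_4 = (-0.0795, +0.9968)
n_5 = (-0.9871, -0.1601)
n_6 = (-0.8087, -0.5882)
n_7 = (-0.5595, -0.8288)
  (0,1): δ = 123.57°  ·
  (0,2): δ = 85.81°  ·
  (0,3): δ = 59.46°  ·
  (0,4): δ = 6.63°  ✓
  (0,5): δ = 88.02°  ·
  (0,6): δ = 114.84°  ·
  (0,7): δ = 134.79°  ·
  (1,2): δ = 142.24°  ·
  (1,3): δ = 115.89°  ·
  (1,4): δ = 63.06°  ·
  (1,5): δ = 31.59°  ·
  (1,6): δ = 58.41°  ·
  (1,7): δ = 78.36°  ·
  (2,3): δ = 153.66°  ·
  (2,4): δ = 100.82°  ·
  (2,5): δ = 6.17°  ✓
  (2,6): δ = 20.65°  ·
  (2,7): δ = 40.60°  ·
  (3,4): δ = 127.16°  ·
  (3,5): δ = 32.51°  ·
  (3,6): δ = 5.70°  ✓
  (3,7): δ = 14.26°  ✓
  (4,5): δ = 85.35°  ·
  (4,6): δ = 58.53°  ·
  (4,7): δ = 38.58°  ·
  (5,6): δ = 153.18°  ·
  (5,7): δ = 133.23°  ·
  (6,7): δ = 160.05°  ·
antipodal pairs: 4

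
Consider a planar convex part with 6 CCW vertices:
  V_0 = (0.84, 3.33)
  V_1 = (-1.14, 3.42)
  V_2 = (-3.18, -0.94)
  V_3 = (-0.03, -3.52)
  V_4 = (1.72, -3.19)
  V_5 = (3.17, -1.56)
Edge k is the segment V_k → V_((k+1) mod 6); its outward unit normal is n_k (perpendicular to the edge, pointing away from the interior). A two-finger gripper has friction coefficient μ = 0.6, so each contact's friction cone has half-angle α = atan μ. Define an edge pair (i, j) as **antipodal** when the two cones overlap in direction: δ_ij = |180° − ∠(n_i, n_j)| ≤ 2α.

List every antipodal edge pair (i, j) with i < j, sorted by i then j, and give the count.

α = atan 0.6 = 30.96°;  2α = 61.93°
n_0 = (+0.0454, +0.9990)
n_1 = (-0.9058, +0.4238)
n_2 = (-0.6336, -0.7736)
n_3 = (+0.1853, -0.9827)
n_4 = (+0.7472, -0.6646)
n_5 = (+0.9028, +0.4301)
  (0,1): δ = 112.47°  ·
  (0,2): δ = 36.72°  ✓
  (0,3): δ = 13.28°  ✓
  (0,4): δ = 50.95°  ✓
  (0,5): δ = 118.08°  ·
  (1,2): δ = 104.24°  ·
  (1,3): δ = 54.25°  ✓
  (1,4): δ = 16.58°  ✓
  (1,5): δ = 50.55°  ✓
  (2,3): δ = 130.00°  ·
  (2,4): δ = 92.34°  ·
  (2,5): δ = 25.20°  ✓
  (3,4): δ = 142.33°  ·
  (3,5): δ = 75.20°  ·
  (4,5): δ = 112.87°  ·
antipodal pairs: 7

count = 7; pairs: (0,2), (0,3), (0,4), (1,3), (1,4), (1,5), (2,5)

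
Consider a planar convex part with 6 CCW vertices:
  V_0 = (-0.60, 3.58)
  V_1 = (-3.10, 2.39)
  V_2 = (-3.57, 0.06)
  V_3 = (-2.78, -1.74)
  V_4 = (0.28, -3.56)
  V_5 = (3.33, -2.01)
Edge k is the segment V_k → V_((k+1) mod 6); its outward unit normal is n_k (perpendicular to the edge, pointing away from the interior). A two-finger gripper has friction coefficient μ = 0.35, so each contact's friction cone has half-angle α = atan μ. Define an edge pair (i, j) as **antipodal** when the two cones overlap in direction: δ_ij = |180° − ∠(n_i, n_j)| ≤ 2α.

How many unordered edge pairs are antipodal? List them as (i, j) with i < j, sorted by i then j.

α = atan 0.35 = 19.29°;  2α = 38.58°
n_0 = (-0.4298, +0.9029)
n_1 = (-0.9803, +0.1977)
n_2 = (-0.9157, -0.4019)
n_3 = (-0.5112, -0.8595)
n_4 = (+0.4530, -0.8915)
n_5 = (+0.8181, +0.5751)
  (0,1): δ = 126.86°  ·
  (0,2): δ = 91.76°  ·
  (0,3): δ = 56.20°  ·
  (0,4): δ = 1.49°  ✓
  (0,5): δ = 99.65°  ·
  (1,2): δ = 144.90°  ·
  (1,3): δ = 109.34°  ·
  (1,4): δ = 51.66°  ·
  (1,5): δ = 46.51°  ·
  (2,3): δ = 144.44°  ·
  (2,4): δ = 86.76°  ·
  (2,5): δ = 11.41°  ✓
  (3,4): δ = 122.32°  ·
  (3,5): δ = 24.15°  ✓
  (4,5): δ = 81.83°  ·
antipodal pairs: 3

count = 3; pairs: (0,4), (2,5), (3,5)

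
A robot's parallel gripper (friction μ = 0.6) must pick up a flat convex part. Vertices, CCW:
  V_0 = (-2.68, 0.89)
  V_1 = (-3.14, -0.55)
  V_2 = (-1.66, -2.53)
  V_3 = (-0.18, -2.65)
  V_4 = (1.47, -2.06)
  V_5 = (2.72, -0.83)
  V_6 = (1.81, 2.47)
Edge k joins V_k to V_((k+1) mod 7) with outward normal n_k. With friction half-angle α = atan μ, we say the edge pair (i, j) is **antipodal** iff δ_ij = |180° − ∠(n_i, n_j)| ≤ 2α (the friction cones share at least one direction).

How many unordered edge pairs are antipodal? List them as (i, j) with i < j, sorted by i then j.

α = atan 0.6 = 30.96°;  2α = 61.93°
n_0 = (-0.9526, +0.3043)
n_1 = (-0.8010, -0.5987)
n_2 = (-0.0808, -0.9967)
n_3 = (+0.3367, -0.9416)
n_4 = (+0.7014, -0.7128)
n_5 = (+0.9640, +0.2658)
n_6 = (-0.3319, +0.9433)
  (0,1): δ = 125.51°  ·
  (0,2): δ = 76.92°  ·
  (0,3): δ = 52.61°  ✓
  (0,4): δ = 27.75°  ✓
  (0,5): δ = 33.13°  ✓
  (0,6): δ = 127.10°  ·
  (1,2): δ = 131.41°  ·
  (1,3): δ = 107.10°  ·
  (1,4): δ = 82.24°  ·
  (1,5): δ = 21.36°  ✓
  (1,6): δ = 72.61°  ·
  (2,3): δ = 155.69°  ·
  (2,4): δ = 130.83°  ·
  (2,5): δ = 69.95°  ·
  (2,6): δ = 24.02°  ✓
  (3,4): δ = 155.14°  ·
  (3,5): δ = 94.26°  ·
  (3,6): δ = 0.29°  ✓
  (4,5): δ = 119.12°  ·
  (4,6): δ = 25.15°  ✓
  (5,6): δ = 86.03°  ·
antipodal pairs: 7

count = 7; pairs: (0,3), (0,4), (0,5), (1,5), (2,6), (3,6), (4,6)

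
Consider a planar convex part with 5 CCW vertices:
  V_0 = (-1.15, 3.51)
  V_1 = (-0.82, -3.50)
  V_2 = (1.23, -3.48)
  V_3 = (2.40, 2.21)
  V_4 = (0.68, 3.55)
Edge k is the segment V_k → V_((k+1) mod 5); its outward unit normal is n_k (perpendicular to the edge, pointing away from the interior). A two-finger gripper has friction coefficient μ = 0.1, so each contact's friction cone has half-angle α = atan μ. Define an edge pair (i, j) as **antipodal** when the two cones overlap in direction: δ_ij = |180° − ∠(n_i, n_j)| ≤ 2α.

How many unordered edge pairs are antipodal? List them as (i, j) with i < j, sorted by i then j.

α = atan 0.1 = 5.71°;  2α = 11.42°
n_0 = (-0.9989, -0.0470)
n_1 = (+0.0098, -1.0000)
n_2 = (+0.9795, -0.2014)
n_3 = (+0.6146, +0.7889)
n_4 = (-0.0219, +0.9998)
  (0,1): δ = 92.14°  ·
  (0,2): δ = 14.31°  ·
  (0,3): δ = 49.38°  ·
  (0,4): δ = 88.56°  ·
  (1,2): δ = 102.18°  ·
  (1,3): δ = 38.48°  ·
  (1,4): δ = 0.69°  ✓
  (2,3): δ = 116.30°  ·
  (2,4): δ = 77.13°  ·
  (3,4): δ = 140.83°  ·
antipodal pairs: 1

count = 1; pairs: (1,4)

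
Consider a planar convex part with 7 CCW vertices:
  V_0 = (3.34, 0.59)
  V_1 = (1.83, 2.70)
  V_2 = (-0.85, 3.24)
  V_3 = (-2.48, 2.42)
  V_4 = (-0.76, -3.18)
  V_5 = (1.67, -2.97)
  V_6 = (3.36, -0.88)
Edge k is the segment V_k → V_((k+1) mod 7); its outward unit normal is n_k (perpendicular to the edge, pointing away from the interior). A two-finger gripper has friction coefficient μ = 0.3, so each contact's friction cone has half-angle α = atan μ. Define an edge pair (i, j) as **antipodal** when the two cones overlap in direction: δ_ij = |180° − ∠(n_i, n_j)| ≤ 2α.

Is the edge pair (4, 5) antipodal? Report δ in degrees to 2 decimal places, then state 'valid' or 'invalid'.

α = atan 0.3 = 16.70°;  2α = 33.40°
edge 4: e_4 = (+2.43, +0.21);  n_4 = (+0.0861, -0.9963)
edge 5: e_5 = (+1.69, +2.09);  n_5 = (+0.7776, -0.6288)
∠(n_4, n_5) = 46.10°
δ = |180° − 46.10°| = 133.90°
133.90° > 2α = 33.40°  →  invalid

δ = 133.90°, invalid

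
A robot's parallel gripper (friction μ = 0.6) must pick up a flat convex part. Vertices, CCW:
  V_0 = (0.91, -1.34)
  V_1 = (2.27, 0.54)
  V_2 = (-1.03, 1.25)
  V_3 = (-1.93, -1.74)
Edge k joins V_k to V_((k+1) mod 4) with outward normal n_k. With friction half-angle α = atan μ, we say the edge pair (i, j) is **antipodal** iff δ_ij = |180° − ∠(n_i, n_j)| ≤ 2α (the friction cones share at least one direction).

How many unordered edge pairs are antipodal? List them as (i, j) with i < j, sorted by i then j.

count = 2; pairs: (0,2), (1,3)

α = atan 0.6 = 30.96°;  2α = 61.93°
n_0 = (+0.8102, -0.5861)
n_1 = (+0.2103, +0.9776)
n_2 = (-0.9576, +0.2882)
n_3 = (+0.1395, -0.9902)
  (0,1): δ = 66.26°  ·
  (0,2): δ = 19.13°  ✓
  (0,3): δ = 133.90°  ·
  (1,2): δ = 94.61°  ·
  (1,3): δ = 20.16°  ✓
  (2,3): δ = 65.23°  ·
antipodal pairs: 2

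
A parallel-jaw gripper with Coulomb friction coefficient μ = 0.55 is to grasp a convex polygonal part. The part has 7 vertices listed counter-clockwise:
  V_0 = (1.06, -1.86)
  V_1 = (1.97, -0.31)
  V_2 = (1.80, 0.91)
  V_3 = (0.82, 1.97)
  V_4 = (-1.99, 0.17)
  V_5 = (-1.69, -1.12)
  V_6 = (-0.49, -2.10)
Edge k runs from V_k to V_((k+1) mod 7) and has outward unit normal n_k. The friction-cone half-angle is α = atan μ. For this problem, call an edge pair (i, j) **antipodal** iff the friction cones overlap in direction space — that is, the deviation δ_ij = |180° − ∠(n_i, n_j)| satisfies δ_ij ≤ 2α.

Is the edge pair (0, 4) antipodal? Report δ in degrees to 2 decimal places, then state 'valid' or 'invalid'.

δ = 43.51°, valid

α = atan 0.55 = 28.81°;  2α = 57.62°
edge 0: e_0 = (+0.91, +1.55);  n_0 = (+0.8624, -0.5063)
edge 4: e_4 = (+0.30, -1.29);  n_4 = (-0.9740, -0.2265)
∠(n_0, n_4) = 136.49°
δ = |180° − 136.49°| = 43.51°
43.51° ≤ 2α = 57.62°  →  valid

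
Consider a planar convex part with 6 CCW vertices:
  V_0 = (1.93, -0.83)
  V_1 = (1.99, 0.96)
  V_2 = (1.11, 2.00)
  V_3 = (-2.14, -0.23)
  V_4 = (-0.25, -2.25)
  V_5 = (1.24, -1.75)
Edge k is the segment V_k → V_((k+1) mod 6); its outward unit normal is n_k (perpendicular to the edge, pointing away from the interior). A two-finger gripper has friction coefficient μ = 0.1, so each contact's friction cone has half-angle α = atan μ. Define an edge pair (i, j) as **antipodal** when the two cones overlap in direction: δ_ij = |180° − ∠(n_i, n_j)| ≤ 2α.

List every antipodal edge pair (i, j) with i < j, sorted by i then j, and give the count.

count = 1; pairs: (1,3)

α = atan 0.1 = 5.71°;  2α = 11.42°
n_0 = (+0.9994, -0.0335)
n_1 = (+0.7634, +0.6459)
n_2 = (-0.5658, +0.8246)
n_3 = (-0.7302, -0.6832)
n_4 = (+0.3181, -0.9480)
n_5 = (+0.8000, -0.6000)
  (0,1): δ = 137.84°  ·
  (0,2): δ = 53.62°  ·
  (0,3): δ = 45.02°  ·
  (0,4): δ = 110.47°  ·
  (0,5): δ = 145.05°  ·
  (1,2): δ = 95.78°  ·
  (1,3): δ = 2.86°  ✓
  (1,4): δ = 68.31°  ·
  (1,5): δ = 102.89°  ·
  (2,3): δ = 81.36°  ·
  (2,4): δ = 15.91°  ·
  (2,5): δ = 18.67°  ·
  (3,4): δ = 114.55°  ·
  (3,5): δ = 79.97°  ·
  (4,5): δ = 145.42°  ·
antipodal pairs: 1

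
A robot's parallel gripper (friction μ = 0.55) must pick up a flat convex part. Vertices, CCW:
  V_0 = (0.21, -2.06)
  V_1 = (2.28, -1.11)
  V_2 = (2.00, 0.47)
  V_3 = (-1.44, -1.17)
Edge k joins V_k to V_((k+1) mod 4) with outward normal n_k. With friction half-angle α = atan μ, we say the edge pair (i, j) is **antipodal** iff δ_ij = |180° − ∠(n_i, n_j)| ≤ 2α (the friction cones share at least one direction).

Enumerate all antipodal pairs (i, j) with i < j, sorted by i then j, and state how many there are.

α = atan 0.55 = 28.81°;  2α = 57.62°
n_0 = (+0.4171, -0.9089)
n_1 = (+0.9847, +0.1745)
n_2 = (-0.4303, +0.9027)
n_3 = (-0.4747, -0.8801)
  (0,1): δ = 104.60°  ·
  (0,2): δ = 0.84°  ✓
  (0,3): δ = 127.01°  ·
  (1,2): δ = 74.56°  ·
  (1,3): δ = 51.61°  ✓
  (2,3): δ = 53.83°  ✓
antipodal pairs: 3

count = 3; pairs: (0,2), (1,3), (2,3)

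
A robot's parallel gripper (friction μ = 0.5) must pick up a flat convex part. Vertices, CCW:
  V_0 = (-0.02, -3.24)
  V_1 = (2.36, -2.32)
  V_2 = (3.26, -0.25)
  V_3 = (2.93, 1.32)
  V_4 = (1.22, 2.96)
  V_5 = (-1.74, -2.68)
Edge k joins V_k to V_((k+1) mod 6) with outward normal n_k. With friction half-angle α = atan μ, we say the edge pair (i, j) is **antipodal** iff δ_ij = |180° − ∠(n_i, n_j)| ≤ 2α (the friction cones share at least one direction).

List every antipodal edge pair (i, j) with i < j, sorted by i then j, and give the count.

α = atan 0.5 = 26.57°;  2α = 53.13°
n_0 = (+0.3606, -0.9327)
n_1 = (+0.9171, -0.3987)
n_2 = (+0.9786, +0.2057)
n_3 = (+0.6922, +0.7217)
n_4 = (-0.8855, +0.4647)
n_5 = (-0.3096, -0.9509)
  (0,1): δ = 134.63°  ·
  (0,2): δ = 99.26°  ·
  (0,3): δ = 64.94°  ·
  (0,4): δ = 41.17°  ✓
  (0,5): δ = 140.83°  ·
  (1,2): δ = 144.63°  ·
  (1,3): δ = 110.30°  ·
  (1,4): δ = 4.19°  ✓
  (1,5): δ = 95.46°  ·
  (2,3): δ = 145.67°  ·
  (2,4): δ = 39.56°  ✓
  (2,5): δ = 60.10°  ·
  (3,4): δ = 73.89°  ·
  (3,5): δ = 25.77°  ✓
  (4,5): δ = 80.34°  ·
antipodal pairs: 4

count = 4; pairs: (0,4), (1,4), (2,4), (3,5)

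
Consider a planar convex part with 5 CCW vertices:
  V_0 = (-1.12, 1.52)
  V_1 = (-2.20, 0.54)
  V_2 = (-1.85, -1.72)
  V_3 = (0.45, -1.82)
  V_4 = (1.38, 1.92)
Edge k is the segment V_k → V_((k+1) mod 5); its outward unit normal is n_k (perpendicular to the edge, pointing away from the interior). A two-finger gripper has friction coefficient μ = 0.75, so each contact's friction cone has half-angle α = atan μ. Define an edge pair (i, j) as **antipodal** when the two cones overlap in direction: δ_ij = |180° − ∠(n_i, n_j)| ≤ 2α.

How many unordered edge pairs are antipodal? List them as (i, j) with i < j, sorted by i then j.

count = 5; pairs: (0,2), (0,3), (1,3), (2,4), (3,4)

α = atan 0.75 = 36.87°;  2α = 73.74°
n_0 = (-0.6720, +0.7406)
n_1 = (-0.9882, -0.1530)
n_2 = (-0.0434, -0.9991)
n_3 = (+0.9704, -0.2413)
n_4 = (-0.1580, +0.9874)
  (0,1): δ = 123.42°  ·
  (0,2): δ = 44.71°  ✓
  (0,3): δ = 33.82°  ✓
  (0,4): δ = 146.87°  ·
  (1,2): δ = 101.29°  ·
  (1,3): δ = 22.77°  ✓
  (1,4): δ = 90.29°  ·
  (2,3): δ = 101.47°  ·
  (2,4): δ = 11.58°  ✓
  (3,4): δ = 66.95°  ✓
antipodal pairs: 5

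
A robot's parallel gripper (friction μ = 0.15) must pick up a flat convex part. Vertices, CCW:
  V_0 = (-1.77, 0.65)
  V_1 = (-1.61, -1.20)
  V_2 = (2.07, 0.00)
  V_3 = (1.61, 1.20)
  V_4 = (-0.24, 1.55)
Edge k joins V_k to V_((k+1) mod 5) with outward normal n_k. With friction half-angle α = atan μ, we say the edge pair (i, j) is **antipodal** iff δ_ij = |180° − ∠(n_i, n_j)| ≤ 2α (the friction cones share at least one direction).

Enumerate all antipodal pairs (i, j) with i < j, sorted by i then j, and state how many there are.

count = 2; pairs: (0,2), (1,4)

α = atan 0.15 = 8.53°;  2α = 17.06°
n_0 = (-0.9963, -0.0862)
n_1 = (+0.3100, -0.9507)
n_2 = (+0.9337, +0.3579)
n_3 = (+0.1859, +0.9826)
n_4 = (-0.5070, +0.8619)
  (0,1): δ = 76.88°  ·
  (0,2): δ = 16.03°  ✓
  (0,3): δ = 74.34°  ·
  (0,4): δ = 115.52°  ·
  (1,2): δ = 87.09°  ·
  (1,3): δ = 28.77°  ·
  (1,4): δ = 12.41°  ✓
  (2,3): δ = 121.69°  ·
  (2,4): δ = 80.51°  ·
  (3,4): δ = 138.82°  ·
antipodal pairs: 2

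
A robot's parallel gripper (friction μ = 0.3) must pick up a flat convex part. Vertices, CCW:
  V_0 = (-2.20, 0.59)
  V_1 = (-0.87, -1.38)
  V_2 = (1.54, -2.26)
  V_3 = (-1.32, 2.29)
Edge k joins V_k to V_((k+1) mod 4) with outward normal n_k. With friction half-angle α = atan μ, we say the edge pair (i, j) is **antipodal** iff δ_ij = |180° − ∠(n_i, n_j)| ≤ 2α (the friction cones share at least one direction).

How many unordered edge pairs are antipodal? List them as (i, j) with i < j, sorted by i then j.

count = 1; pairs: (0,2)

α = atan 0.3 = 16.70°;  2α = 33.40°
n_0 = (-0.8288, -0.5595)
n_1 = (-0.3430, -0.9393)
n_2 = (+0.8466, +0.5322)
n_3 = (-0.8881, +0.4597)
  (0,1): δ = 144.08°  ·
  (0,2): δ = 1.87°  ✓
  (0,3): δ = 118.61°  ·
  (1,2): δ = 37.79°  ·
  (1,3): δ = 82.69°  ·
  (2,3): δ = 59.52°  ·
antipodal pairs: 1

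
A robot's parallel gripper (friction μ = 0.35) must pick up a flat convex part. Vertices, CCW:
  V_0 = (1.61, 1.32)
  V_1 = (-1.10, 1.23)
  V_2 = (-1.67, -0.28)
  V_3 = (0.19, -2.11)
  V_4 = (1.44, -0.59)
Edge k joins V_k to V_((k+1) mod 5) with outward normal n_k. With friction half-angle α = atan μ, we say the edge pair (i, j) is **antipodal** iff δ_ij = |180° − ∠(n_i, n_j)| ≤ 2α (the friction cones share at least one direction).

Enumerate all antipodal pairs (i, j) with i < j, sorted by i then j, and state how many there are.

count = 2; pairs: (1,3), (1,4)

α = atan 0.35 = 19.29°;  2α = 38.58°
n_0 = (-0.0332, +0.9994)
n_1 = (-0.9356, +0.3532)
n_2 = (-0.7013, -0.7128)
n_3 = (+0.7724, -0.6352)
n_4 = (+0.9961, -0.0887)
  (0,1): δ = 112.58°  ·
  (0,2): δ = 46.44°  ·
  (0,3): δ = 48.67°  ·
  (0,4): δ = 83.01°  ·
  (1,2): δ = 113.85°  ·
  (1,3): δ = 18.75°  ✓
  (1,4): δ = 15.59°  ✓
  (2,3): δ = 84.90°  ·
  (2,4): δ = 50.55°  ·
  (3,4): δ = 145.65°  ·
antipodal pairs: 2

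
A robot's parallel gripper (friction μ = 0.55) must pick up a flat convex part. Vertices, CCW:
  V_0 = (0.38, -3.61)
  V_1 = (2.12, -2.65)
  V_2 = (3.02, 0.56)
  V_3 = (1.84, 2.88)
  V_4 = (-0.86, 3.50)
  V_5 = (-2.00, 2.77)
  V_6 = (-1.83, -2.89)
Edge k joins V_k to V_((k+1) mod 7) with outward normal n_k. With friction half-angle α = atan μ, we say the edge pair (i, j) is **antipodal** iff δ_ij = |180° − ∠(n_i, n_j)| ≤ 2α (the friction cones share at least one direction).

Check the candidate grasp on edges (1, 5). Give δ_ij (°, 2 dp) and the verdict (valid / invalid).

δ = 17.38°, valid

α = atan 0.55 = 28.81°;  2α = 57.62°
edge 1: e_1 = (+0.90, +3.21);  n_1 = (+0.9629, -0.2700)
edge 5: e_5 = (+0.17, -5.66);  n_5 = (-0.9995, -0.0300)
∠(n_1, n_5) = 162.62°
δ = |180° − 162.62°| = 17.38°
17.38° ≤ 2α = 57.62°  →  valid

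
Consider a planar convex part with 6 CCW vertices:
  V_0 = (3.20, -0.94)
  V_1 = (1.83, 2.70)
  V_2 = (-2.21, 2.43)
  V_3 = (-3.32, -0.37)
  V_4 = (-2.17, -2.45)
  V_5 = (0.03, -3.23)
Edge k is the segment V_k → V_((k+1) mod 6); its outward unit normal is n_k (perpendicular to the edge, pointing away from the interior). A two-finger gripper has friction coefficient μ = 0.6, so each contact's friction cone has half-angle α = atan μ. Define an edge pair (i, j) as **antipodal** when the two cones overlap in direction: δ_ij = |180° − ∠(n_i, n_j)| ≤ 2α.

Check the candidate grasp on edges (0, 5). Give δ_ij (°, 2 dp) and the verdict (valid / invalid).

α = atan 0.6 = 30.96°;  2α = 61.93°
edge 0: e_0 = (-1.37, +3.64);  n_0 = (+0.9359, +0.3523)
edge 5: e_5 = (+3.17, +2.29);  n_5 = (+0.5856, -0.8106)
∠(n_0, n_5) = 74.78°
δ = |180° − 74.78°| = 105.22°
105.22° > 2α = 61.93°  →  invalid

δ = 105.22°, invalid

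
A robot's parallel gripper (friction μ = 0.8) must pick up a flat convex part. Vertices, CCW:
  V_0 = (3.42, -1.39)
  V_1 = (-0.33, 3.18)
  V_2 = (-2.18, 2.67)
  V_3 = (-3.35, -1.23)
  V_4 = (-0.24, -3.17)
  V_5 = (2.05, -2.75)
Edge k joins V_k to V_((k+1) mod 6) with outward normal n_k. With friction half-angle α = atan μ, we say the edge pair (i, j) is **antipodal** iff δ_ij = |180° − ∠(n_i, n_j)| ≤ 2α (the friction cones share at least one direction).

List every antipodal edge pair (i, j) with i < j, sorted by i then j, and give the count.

α = atan 0.8 = 38.66°;  2α = 77.32°
n_0 = (+0.7731, +0.6343)
n_1 = (-0.2658, +0.9640)
n_2 = (-0.9578, +0.2873)
n_3 = (-0.5293, -0.8485)
n_4 = (+0.1804, -0.9836)
n_5 = (+0.7045, -0.7097)
  (0,1): δ = 113.96°  ·
  (0,2): δ = 56.07°  ✓
  (0,3): δ = 18.67°  ✓
  (0,4): δ = 61.02°  ✓
  (0,5): δ = 95.42°  ·
  (1,2): δ = 122.11°  ·
  (1,3): δ = 47.37°  ✓
  (1,4): δ = 5.02°  ✓
  (1,5): δ = 29.38°  ✓
  (2,3): δ = 105.26°  ·
  (2,4): δ = 62.91°  ✓
  (2,5): δ = 28.51°  ✓
  (3,4): δ = 137.65°  ·
  (3,5): δ = 103.25°  ·
  (4,5): δ = 145.60°  ·
antipodal pairs: 8

count = 8; pairs: (0,2), (0,3), (0,4), (1,3), (1,4), (1,5), (2,4), (2,5)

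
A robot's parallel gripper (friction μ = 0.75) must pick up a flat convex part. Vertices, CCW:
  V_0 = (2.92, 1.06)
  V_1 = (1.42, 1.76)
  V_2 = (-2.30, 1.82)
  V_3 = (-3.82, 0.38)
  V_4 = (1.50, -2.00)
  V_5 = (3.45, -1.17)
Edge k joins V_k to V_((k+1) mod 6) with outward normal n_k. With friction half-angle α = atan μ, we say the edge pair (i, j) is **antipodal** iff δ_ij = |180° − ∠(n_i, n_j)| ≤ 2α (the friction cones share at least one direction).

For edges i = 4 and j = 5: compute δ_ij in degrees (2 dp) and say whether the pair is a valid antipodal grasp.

α = atan 0.75 = 36.87°;  2α = 73.74°
edge 4: e_4 = (+1.95, +0.83);  n_4 = (+0.3916, -0.9201)
edge 5: e_5 = (-0.53, +2.23);  n_5 = (+0.9729, +0.2312)
∠(n_4, n_5) = 80.31°
δ = |180° − 80.31°| = 99.69°
99.69° > 2α = 73.74°  →  invalid

δ = 99.69°, invalid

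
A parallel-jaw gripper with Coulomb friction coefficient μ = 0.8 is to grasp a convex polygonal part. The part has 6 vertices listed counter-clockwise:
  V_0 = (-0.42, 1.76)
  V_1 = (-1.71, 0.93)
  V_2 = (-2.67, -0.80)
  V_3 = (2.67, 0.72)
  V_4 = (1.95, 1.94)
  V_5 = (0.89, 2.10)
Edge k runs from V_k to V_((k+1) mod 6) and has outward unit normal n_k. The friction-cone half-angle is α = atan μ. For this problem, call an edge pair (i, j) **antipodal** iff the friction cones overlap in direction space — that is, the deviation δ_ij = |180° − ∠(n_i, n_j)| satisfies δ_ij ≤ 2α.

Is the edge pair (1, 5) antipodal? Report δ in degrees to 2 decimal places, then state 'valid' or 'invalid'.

δ = 133.58°, invalid

α = atan 0.8 = 38.66°;  2α = 77.32°
edge 1: e_1 = (-0.96, -1.73);  n_1 = (-0.8744, +0.4852)
edge 5: e_5 = (-1.31, -0.34);  n_5 = (-0.2512, +0.9679)
∠(n_1, n_5) = 46.42°
δ = |180° − 46.42°| = 133.58°
133.58° > 2α = 77.32°  →  invalid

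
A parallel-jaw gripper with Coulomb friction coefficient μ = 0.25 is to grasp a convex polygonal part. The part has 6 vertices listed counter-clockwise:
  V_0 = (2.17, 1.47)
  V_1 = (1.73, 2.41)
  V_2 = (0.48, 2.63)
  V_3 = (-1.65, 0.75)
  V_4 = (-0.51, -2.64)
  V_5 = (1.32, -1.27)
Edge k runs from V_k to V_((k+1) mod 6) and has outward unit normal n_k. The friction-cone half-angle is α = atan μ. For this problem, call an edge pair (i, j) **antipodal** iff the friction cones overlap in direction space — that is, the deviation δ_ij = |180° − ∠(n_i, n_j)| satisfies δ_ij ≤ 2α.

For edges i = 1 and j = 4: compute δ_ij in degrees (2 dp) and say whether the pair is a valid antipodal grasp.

α = atan 0.25 = 14.04°;  2α = 28.07°
edge 1: e_1 = (-1.25, +0.22);  n_1 = (+0.1733, +0.9849)
edge 4: e_4 = (+1.83, +1.37);  n_4 = (+0.5993, -0.8005)
∠(n_1, n_4) = 133.20°
δ = |180° − 133.20°| = 46.80°
46.80° > 2α = 28.07°  →  invalid

δ = 46.80°, invalid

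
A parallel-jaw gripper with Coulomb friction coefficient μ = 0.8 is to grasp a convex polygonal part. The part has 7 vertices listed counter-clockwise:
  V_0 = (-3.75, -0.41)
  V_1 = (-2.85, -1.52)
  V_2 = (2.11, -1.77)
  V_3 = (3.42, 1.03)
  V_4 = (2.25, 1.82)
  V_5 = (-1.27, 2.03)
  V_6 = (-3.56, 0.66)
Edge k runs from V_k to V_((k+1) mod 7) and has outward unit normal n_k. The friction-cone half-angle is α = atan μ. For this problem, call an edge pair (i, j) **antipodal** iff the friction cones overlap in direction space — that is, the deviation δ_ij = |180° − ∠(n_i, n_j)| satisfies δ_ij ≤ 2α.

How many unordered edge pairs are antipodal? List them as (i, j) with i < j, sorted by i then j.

α = atan 0.8 = 38.66°;  2α = 77.32°
n_0 = (-0.7768, -0.6298)
n_1 = (-0.0503, -0.9987)
n_2 = (+0.9058, -0.4238)
n_3 = (+0.5596, +0.8288)
n_4 = (+0.0596, +0.9982)
n_5 = (-0.5134, +0.8582)
n_6 = (-0.9846, +0.1748)
  (0,1): δ = 131.92°  ·
  (0,2): δ = 64.11°  ✓
  (0,3): δ = 16.94°  ✓
  (0,4): δ = 47.55°  ✓
  (0,5): δ = 81.85°  ·
  (0,6): δ = 130.90°  ·
  (1,2): δ = 112.19°  ·
  (1,3): δ = 31.14°  ✓
  (1,4): δ = 0.53°  ✓
  (1,5): δ = 33.78°  ✓
  (1,6): δ = 82.82°  ·
  (2,3): δ = 98.95°  ·
  (2,4): δ = 68.34°  ✓
  (2,5): δ = 34.04°  ✓
  (2,6): δ = 15.00°  ✓
  (3,4): δ = 149.39°  ·
  (3,5): δ = 115.08°  ·
  (3,6): δ = 66.04°  ✓
  (4,5): δ = 145.70°  ·
  (4,6): δ = 96.65°  ·
  (5,6): δ = 130.96°  ·
antipodal pairs: 10

count = 10; pairs: (0,2), (0,3), (0,4), (1,3), (1,4), (1,5), (2,4), (2,5), (2,6), (3,6)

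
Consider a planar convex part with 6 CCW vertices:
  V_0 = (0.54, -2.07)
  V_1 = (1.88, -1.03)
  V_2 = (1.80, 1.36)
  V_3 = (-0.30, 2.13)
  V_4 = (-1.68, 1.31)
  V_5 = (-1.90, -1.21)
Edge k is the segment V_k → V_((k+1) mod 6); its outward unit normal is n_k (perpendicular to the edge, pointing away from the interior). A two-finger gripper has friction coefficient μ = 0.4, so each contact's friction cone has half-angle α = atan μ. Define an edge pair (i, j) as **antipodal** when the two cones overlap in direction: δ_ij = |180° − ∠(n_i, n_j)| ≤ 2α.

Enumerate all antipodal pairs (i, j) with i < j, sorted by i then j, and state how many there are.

count = 3; pairs: (0,3), (1,4), (2,5)

α = atan 0.4 = 21.80°;  2α = 43.60°
n_0 = (+0.6131, -0.7900)
n_1 = (+0.9994, +0.0335)
n_2 = (+0.3443, +0.9389)
n_3 = (-0.5108, +0.8597)
n_4 = (-0.9962, +0.0870)
n_5 = (-0.3324, -0.9431)
  (0,1): δ = 125.90°  ·
  (0,2): δ = 57.95°  ·
  (0,3): δ = 7.10°  ✓
  (0,4): δ = 47.19°  ·
  (0,5): δ = 122.77°  ·
  (1,2): δ = 112.05°  ·
  (1,3): δ = 61.20°  ·
  (1,4): δ = 6.91°  ✓
  (1,5): δ = 68.67°  ·
  (2,3): δ = 129.14°  ·
  (2,4): δ = 74.85°  ·
  (2,5): δ = 0.72°  ✓
  (3,4): δ = 125.71°  ·
  (3,5): δ = 50.13°  ·
  (4,5): δ = 104.43°  ·
antipodal pairs: 3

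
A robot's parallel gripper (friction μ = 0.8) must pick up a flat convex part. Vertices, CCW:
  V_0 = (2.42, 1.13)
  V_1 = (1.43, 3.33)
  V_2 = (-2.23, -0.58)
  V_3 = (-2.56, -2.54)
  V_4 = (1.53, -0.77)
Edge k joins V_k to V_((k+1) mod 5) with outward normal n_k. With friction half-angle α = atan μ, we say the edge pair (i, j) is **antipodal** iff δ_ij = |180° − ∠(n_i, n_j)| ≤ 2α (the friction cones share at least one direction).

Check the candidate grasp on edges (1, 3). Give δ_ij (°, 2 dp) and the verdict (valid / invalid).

α = atan 0.8 = 38.66°;  2α = 77.32°
edge 1: e_1 = (-3.66, -3.91);  n_1 = (-0.7301, +0.6834)
edge 3: e_3 = (+4.09, +1.77);  n_3 = (+0.3972, -0.9177)
∠(n_1, n_3) = 156.51°
δ = |180° − 156.51°| = 23.49°
23.49° ≤ 2α = 77.32°  →  valid

δ = 23.49°, valid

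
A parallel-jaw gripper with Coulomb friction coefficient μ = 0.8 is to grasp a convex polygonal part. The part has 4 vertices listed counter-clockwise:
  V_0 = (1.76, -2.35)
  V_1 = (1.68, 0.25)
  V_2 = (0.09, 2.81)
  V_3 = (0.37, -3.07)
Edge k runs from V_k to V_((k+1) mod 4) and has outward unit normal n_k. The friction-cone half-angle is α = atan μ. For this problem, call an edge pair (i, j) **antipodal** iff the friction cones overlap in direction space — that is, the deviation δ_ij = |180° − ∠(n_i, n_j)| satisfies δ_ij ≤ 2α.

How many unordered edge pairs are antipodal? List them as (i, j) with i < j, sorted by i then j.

count = 3; pairs: (0,2), (1,2), (2,3)

α = atan 0.8 = 38.66°;  2α = 77.32°
n_0 = (+0.9995, +0.0308)
n_1 = (+0.8495, +0.5276)
n_2 = (-0.9989, -0.0476)
n_3 = (+0.4599, -0.8879)
  (0,1): δ = 149.92°  ·
  (0,2): δ = 0.96°  ✓
  (0,3): δ = 115.62°  ·
  (1,2): δ = 29.12°  ✓
  (1,3): δ = 85.54°  ·
  (2,3): δ = 65.34°  ✓
antipodal pairs: 3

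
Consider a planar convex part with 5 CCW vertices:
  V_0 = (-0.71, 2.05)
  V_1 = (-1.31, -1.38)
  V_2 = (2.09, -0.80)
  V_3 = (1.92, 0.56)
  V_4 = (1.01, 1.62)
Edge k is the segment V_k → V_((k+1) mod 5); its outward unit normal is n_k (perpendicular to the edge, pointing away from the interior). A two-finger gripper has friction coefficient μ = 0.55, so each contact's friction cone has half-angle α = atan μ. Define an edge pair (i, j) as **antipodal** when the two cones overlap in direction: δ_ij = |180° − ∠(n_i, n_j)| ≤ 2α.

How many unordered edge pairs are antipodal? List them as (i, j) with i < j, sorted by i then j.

count = 3; pairs: (0,2), (0,3), (1,4)

α = atan 0.55 = 28.81°;  2α = 57.62°
n_0 = (-0.9850, +0.1723)
n_1 = (+0.1682, -0.9858)
n_2 = (+0.9923, +0.1240)
n_3 = (+0.7588, +0.6514)
n_4 = (+0.2425, +0.9701)
  (0,1): δ = 70.40°  ·
  (0,2): δ = 17.05°  ✓
  (0,3): δ = 50.57°  ✓
  (0,4): δ = 85.89°  ·
  (1,2): δ = 92.56°  ·
  (1,3): δ = 59.04°  ·
  (1,4): δ = 23.72°  ✓
  (2,3): δ = 146.48°  ·
  (2,4): δ = 111.16°  ·
  (3,4): δ = 144.68°  ·
antipodal pairs: 3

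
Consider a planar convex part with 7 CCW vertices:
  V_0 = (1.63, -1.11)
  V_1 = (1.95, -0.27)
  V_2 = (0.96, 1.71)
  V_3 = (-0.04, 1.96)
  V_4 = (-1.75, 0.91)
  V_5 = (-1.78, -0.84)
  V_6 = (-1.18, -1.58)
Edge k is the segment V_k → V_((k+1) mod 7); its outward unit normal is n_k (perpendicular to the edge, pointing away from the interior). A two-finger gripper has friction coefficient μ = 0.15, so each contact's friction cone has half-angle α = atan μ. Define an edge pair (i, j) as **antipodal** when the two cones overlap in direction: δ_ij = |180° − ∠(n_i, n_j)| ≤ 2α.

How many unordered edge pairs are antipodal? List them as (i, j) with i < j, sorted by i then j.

α = atan 0.15 = 8.53°;  2α = 17.06°
n_0 = (+0.9345, -0.3560)
n_1 = (+0.8944, +0.4472)
n_2 = (+0.2425, +0.9701)
n_3 = (-0.5233, +0.8522)
n_4 = (-0.9999, +0.0171)
n_5 = (-0.7768, -0.6298)
n_6 = (+0.1650, -0.9863)
  (0,1): δ = 132.58°  ·
  (0,2): δ = 83.18°  ·
  (0,3): δ = 37.59°  ·
  (0,4): δ = 19.87°  ·
  (0,5): δ = 59.89°  ·
  (0,6): δ = 120.35°  ·
  (1,2): δ = 130.60°  ·
  (1,3): δ = 85.01°  ·
  (1,4): δ = 27.55°  ·
  (1,5): δ = 12.47°  ✓
  (1,6): δ = 72.93°  ·
  (2,3): δ = 134.41°  ·
  (2,4): δ = 76.95°  ·
  (2,5): δ = 36.93°  ·
  (2,6): δ = 23.53°  ·
  (3,4): δ = 122.53°  ·
  (3,5): δ = 82.52°  ·
  (3,6): δ = 22.06°  ·
  (4,5): δ = 139.98°  ·
  (4,6): δ = 79.52°  ·
  (5,6): δ = 119.54°  ·
antipodal pairs: 1

count = 1; pairs: (1,5)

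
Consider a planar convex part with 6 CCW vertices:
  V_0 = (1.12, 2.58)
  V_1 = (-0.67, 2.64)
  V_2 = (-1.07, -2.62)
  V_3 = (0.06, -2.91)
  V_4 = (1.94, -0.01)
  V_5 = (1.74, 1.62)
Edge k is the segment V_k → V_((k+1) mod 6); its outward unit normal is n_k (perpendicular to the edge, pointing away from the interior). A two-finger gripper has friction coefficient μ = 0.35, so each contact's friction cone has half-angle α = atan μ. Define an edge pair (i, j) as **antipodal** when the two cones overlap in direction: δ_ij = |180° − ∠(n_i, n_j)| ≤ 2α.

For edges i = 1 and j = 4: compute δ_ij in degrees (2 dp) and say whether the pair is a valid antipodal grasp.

δ = 11.34°, valid

α = atan 0.35 = 19.29°;  2α = 38.58°
edge 1: e_1 = (-0.40, -5.26);  n_1 = (-0.9971, +0.0758)
edge 4: e_4 = (-0.20, +1.63);  n_4 = (+0.9926, +0.1218)
∠(n_1, n_4) = 168.66°
δ = |180° − 168.66°| = 11.34°
11.34° ≤ 2α = 38.58°  →  valid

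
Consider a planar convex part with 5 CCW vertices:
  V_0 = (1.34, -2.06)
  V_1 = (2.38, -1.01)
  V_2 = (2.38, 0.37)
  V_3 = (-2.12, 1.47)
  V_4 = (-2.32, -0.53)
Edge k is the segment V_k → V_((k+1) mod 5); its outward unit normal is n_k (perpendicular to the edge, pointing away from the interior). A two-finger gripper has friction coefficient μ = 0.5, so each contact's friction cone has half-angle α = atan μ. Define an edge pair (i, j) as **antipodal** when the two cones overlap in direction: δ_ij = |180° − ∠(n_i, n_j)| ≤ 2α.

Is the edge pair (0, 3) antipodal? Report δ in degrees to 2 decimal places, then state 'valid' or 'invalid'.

α = atan 0.5 = 26.57°;  2α = 53.13°
edge 0: e_0 = (+1.04, +1.05);  n_0 = (+0.7105, -0.7037)
edge 3: e_3 = (-0.20, -2.00);  n_3 = (-0.9950, +0.0995)
∠(n_0, n_3) = 140.98°
δ = |180° − 140.98°| = 39.02°
39.02° ≤ 2α = 53.13°  →  valid

δ = 39.02°, valid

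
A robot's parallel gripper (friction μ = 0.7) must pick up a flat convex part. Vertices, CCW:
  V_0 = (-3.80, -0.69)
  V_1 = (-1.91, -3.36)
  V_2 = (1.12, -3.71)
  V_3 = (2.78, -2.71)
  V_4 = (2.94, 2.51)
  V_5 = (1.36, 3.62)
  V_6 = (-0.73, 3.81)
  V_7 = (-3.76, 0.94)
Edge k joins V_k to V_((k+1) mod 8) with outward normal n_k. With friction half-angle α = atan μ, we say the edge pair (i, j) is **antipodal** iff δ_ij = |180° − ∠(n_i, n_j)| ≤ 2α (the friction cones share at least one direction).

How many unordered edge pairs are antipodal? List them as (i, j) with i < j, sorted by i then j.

count = 13; pairs: (0,3), (0,4), (0,5), (1,4), (1,5), (1,6), (2,4), (2,5), (2,6), (2,7), (3,6), (3,7), (4,7)

α = atan 0.7 = 34.99°;  2α = 69.98°
n_0 = (-0.8162, -0.5778)
n_1 = (-0.1147, -0.9934)
n_2 = (+0.5160, -0.8566)
n_3 = (+0.9995, -0.0306)
n_4 = (+0.5749, +0.8183)
n_5 = (+0.0905, +0.9959)
n_6 = (-0.6877, +0.7260)
n_7 = (-0.9997, +0.0245)
  (0,1): δ = 131.88°  ·
  (0,2): δ = 94.23°  ·
  (0,3): δ = 37.05°  ✓
  (0,4): δ = 19.62°  ✓
  (0,5): δ = 49.51°  ✓
  (0,6): δ = 98.15°  ·
  (0,7): δ = 143.30°  ·
  (1,2): δ = 142.35°  ·
  (1,3): δ = 85.17°  ·
  (1,4): δ = 28.50°  ✓
  (1,5): δ = 1.39°  ✓
  (1,6): δ = 50.04°  ✓
  (1,7): δ = 95.18°  ·
  (2,3): δ = 122.82°  ·
  (2,4): δ = 66.15°  ✓
  (2,5): δ = 36.26°  ✓
  (2,6): δ = 12.38°  ✓
  (2,7): δ = 57.53°  ✓
  (3,4): δ = 123.33°  ·
  (3,5): δ = 93.44°  ·
  (3,6): δ = 44.80°  ✓
  (3,7): δ = 0.35°  ✓
  (4,5): δ = 150.11°  ·
  (4,6): δ = 101.46°  ·
  (4,7): δ = 56.32°  ✓
  (5,6): δ = 131.36°  ·
  (5,7): δ = 86.21°  ·
  (6,7): δ = 134.85°  ·
antipodal pairs: 13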